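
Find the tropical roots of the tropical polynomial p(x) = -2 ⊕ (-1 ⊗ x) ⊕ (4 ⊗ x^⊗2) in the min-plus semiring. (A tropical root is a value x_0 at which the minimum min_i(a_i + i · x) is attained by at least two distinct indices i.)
Roots: {-5, -1}

Each tropical root is a break point of the lower envelope of the lines y = a_i + i · x (there are 3 lines, with slopes 0, 1, ..., 2). Only the lines that attain the minimum somewhere contribute to roots; other lines are dominated. Here the surviving (envelope) indices are i = 2, i = 1, i = 0.
Intersections between consecutive envelope lines give the roots: for adjacent envelope indices i < j the intersection is x = (a_i − a_j) / (j − i). Reading off the sorted break points: {-5, -1}.
Verification: at each break x_0, at least two indices attain the minimum of min_i(a_i + i · x_0).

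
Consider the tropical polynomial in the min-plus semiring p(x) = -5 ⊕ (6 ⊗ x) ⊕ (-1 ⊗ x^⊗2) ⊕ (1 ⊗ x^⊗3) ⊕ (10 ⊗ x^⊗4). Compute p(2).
p(2) = -5

A tropical monomial a ⊗ x^⊗i evaluates to a + i · x. Evaluating each term at x = 2:
  Term 0 contributes -5 + 0 · 2 = -5
  Term 1 contributes 6 + 1 · 2 = 8
  Term 2 contributes -1 + 2 · 2 = 3
  Term 3 contributes 1 + 3 · 2 = 7
  Term 4 contributes 10 + 4 · 2 = 18
p(2) = ⊕ of these = min[-5, 8, 3, 7, 18] = -5.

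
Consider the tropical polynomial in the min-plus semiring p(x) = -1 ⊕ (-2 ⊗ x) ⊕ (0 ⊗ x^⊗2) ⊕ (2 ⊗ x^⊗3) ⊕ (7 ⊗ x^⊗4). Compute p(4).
p(4) = -1

A tropical monomial a ⊗ x^⊗i evaluates to a + i · x. Evaluating each term at x = 4:
  Term 0 contributes -1 + 0 · 4 = -1
  Term 1 contributes -2 + 1 · 4 = 2
  Term 2 contributes 0 + 2 · 4 = 8
  Term 3 contributes 2 + 3 · 4 = 14
  Term 4 contributes 7 + 4 · 4 = 23
p(4) = ⊕ of these = min[-1, 2, 8, 14, 23] = -1.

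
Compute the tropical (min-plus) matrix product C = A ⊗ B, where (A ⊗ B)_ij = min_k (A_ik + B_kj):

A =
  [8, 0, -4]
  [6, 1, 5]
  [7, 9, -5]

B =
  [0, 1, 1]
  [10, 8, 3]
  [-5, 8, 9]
A ⊗ B =
  [-9, 4, 3]
  [0, 7, 4]
  [-10, 3, 4]

Apply the min-plus product entry-by-entry:
  C[0][0] = min over k of (A[0][0] + B[0][0] = 8 + 0 = 8, A[0][1] + B[1][0] = 0 + 10 = 10, A[0][2] + B[2][0] = -4 + -5 = -9) = -9 (attained at k = 2)
  C[0][1] = min over k of (A[0][0] + B[0][1] = 8 + 1 = 9, A[0][1] + B[1][1] = 0 + 8 = 8, A[0][2] + B[2][1] = -4 + 8 = 4) = 4 (attained at k = 2)
  C[0][2] = min over k of (A[0][0] + B[0][2] = 8 + 1 = 9, A[0][1] + B[1][2] = 0 + 3 = 3, A[0][2] + B[2][2] = -4 + 9 = 5) = 3 (attained at k = 1)
  C[1][0] = min over k of (A[1][0] + B[0][0] = 6 + 0 = 6, A[1][1] + B[1][0] = 1 + 10 = 11, A[1][2] + B[2][0] = 5 + -5 = 0) = 0 (attained at k = 2)
  C[1][1] = min over k of (A[1][0] + B[0][1] = 6 + 1 = 7, A[1][1] + B[1][1] = 1 + 8 = 9, A[1][2] + B[2][1] = 5 + 8 = 13) = 7 (attained at k = 0)
  C[1][2] = min over k of (A[1][0] + B[0][2] = 6 + 1 = 7, A[1][1] + B[1][2] = 1 + 3 = 4, A[1][2] + B[2][2] = 5 + 9 = 14) = 4 (attained at k = 1)
  C[2][0] = min over k of (A[2][0] + B[0][0] = 7 + 0 = 7, A[2][1] + B[1][0] = 9 + 10 = 19, A[2][2] + B[2][0] = -5 + -5 = -10) = -10 (attained at k = 2)
  C[2][1] = min over k of (A[2][0] + B[0][1] = 7 + 1 = 8, A[2][1] + B[1][1] = 9 + 8 = 17, A[2][2] + B[2][1] = -5 + 8 = 3) = 3 (attained at k = 2)
  C[2][2] = min over k of (A[2][0] + B[0][2] = 7 + 1 = 8, A[2][1] + B[1][2] = 9 + 3 = 12, A[2][2] + B[2][2] = -5 + 9 = 4) = 4 (attained at k = 2)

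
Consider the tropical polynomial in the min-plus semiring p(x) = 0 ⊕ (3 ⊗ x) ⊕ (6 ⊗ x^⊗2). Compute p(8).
p(8) = 0

A tropical monomial a ⊗ x^⊗i evaluates to a + i · x. Evaluating each term at x = 8:
  Term 0 contributes 0 + 0 · 8 = 0
  Term 1 contributes 3 + 1 · 8 = 11
  Term 2 contributes 6 + 2 · 8 = 22
p(8) = ⊕ of these = min[0, 11, 22] = 0.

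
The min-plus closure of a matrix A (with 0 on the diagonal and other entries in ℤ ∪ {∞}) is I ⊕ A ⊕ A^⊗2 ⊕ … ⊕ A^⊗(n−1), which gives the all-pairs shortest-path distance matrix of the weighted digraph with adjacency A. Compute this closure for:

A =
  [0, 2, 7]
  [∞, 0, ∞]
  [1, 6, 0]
Closure =
  [0, 2, 7]
  [∞, 0, ∞]
  [1, 3, 0]

This is the Floyd-Warshall all-pairs shortest-path computation. For each intermediate vertex k = 0, 1, …, 2, update dist[i][j] ← min(dist[i][j], dist[i][k] + dist[k][j]). The final matrix gives, for each (i, j), the minimum total weight of any directed path from i to j (possibly empty when i = j).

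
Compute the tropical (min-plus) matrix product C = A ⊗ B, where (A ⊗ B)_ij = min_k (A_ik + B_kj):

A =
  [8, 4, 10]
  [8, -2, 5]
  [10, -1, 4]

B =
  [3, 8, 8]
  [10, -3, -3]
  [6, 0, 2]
A ⊗ B =
  [11, 1, 1]
  [8, -5, -5]
  [9, -4, -4]

Apply the min-plus product entry-by-entry:
  C[0][0] = min over k of (A[0][0] + B[0][0] = 8 + 3 = 11, A[0][1] + B[1][0] = 4 + 10 = 14, A[0][2] + B[2][0] = 10 + 6 = 16) = 11 (attained at k = 0)
  C[0][1] = min over k of (A[0][0] + B[0][1] = 8 + 8 = 16, A[0][1] + B[1][1] = 4 + -3 = 1, A[0][2] + B[2][1] = 10 + 0 = 10) = 1 (attained at k = 1)
  C[0][2] = min over k of (A[0][0] + B[0][2] = 8 + 8 = 16, A[0][1] + B[1][2] = 4 + -3 = 1, A[0][2] + B[2][2] = 10 + 2 = 12) = 1 (attained at k = 1)
  C[1][0] = min over k of (A[1][0] + B[0][0] = 8 + 3 = 11, A[1][1] + B[1][0] = -2 + 10 = 8, A[1][2] + B[2][0] = 5 + 6 = 11) = 8 (attained at k = 1)
  C[1][1] = min over k of (A[1][0] + B[0][1] = 8 + 8 = 16, A[1][1] + B[1][1] = -2 + -3 = -5, A[1][2] + B[2][1] = 5 + 0 = 5) = -5 (attained at k = 1)
  C[1][2] = min over k of (A[1][0] + B[0][2] = 8 + 8 = 16, A[1][1] + B[1][2] = -2 + -3 = -5, A[1][2] + B[2][2] = 5 + 2 = 7) = -5 (attained at k = 1)
  C[2][0] = min over k of (A[2][0] + B[0][0] = 10 + 3 = 13, A[2][1] + B[1][0] = -1 + 10 = 9, A[2][2] + B[2][0] = 4 + 6 = 10) = 9 (attained at k = 1)
  C[2][1] = min over k of (A[2][0] + B[0][1] = 10 + 8 = 18, A[2][1] + B[1][1] = -1 + -3 = -4, A[2][2] + B[2][1] = 4 + 0 = 4) = -4 (attained at k = 1)
  C[2][2] = min over k of (A[2][0] + B[0][2] = 10 + 8 = 18, A[2][1] + B[1][2] = -1 + -3 = -4, A[2][2] + B[2][2] = 4 + 2 = 6) = -4 (attained at k = 1)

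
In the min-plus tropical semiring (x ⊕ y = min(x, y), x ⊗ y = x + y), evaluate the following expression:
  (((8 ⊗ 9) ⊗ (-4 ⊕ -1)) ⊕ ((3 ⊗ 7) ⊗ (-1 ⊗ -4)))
(((8 ⊗ 9) ⊗ (-4 ⊕ -1)) ⊕ ((3 ⊗ 7) ⊗ (-1 ⊗ -4))) = 5

Expand innermost to outermost. Recall ⊕ takes the minimum of its arguments and ⊗ takes their sum. Working out the expression (((8 ⊗ 9) ⊗ (-4 ⊕ -1)) ⊕ ((3 ⊗ 7) ⊗ (-1 ⊗ -4))) gives 5.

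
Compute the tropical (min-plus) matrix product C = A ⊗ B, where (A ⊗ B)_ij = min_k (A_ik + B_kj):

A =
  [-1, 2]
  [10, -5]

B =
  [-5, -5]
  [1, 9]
A ⊗ B =
  [-6, -6]
  [-4, 4]

Apply the min-plus product entry-by-entry:
  C[0][0] = min over k of (A[0][0] + B[0][0] = -1 + -5 = -6, A[0][1] + B[1][0] = 2 + 1 = 3) = -6 (attained at k = 0)
  C[0][1] = min over k of (A[0][0] + B[0][1] = -1 + -5 = -6, A[0][1] + B[1][1] = 2 + 9 = 11) = -6 (attained at k = 0)
  C[1][0] = min over k of (A[1][0] + B[0][0] = 10 + -5 = 5, A[1][1] + B[1][0] = -5 + 1 = -4) = -4 (attained at k = 1)
  C[1][1] = min over k of (A[1][0] + B[0][1] = 10 + -5 = 5, A[1][1] + B[1][1] = -5 + 9 = 4) = 4 (attained at k = 1)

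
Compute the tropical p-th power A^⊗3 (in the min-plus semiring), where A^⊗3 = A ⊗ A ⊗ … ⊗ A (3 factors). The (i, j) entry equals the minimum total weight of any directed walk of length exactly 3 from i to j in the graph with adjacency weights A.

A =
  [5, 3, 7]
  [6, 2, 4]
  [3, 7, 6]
A^⊗3 =
  [10, 7, 9]
  [9, 6, 8]
  [12, 8, 10]

Each entry (A^⊗3)_ij equals the minimum over all length-3 walks i = v_0 → v_1 → … → v_3 = j of Σ_t A[v_t][v_{t+1}]. For example, for (i, j) = (0, 2) we minimise over 9 possible intermediate vertex sequences; the minimum is 9, attained along the walk 0 → 1 → 1 → 2.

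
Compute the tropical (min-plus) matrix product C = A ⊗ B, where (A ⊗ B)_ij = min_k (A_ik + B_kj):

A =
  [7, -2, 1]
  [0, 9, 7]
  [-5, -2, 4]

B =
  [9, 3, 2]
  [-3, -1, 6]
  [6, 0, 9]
A ⊗ B =
  [-5, -3, 4]
  [6, 3, 2]
  [-5, -3, -3]

Apply the min-plus product entry-by-entry:
  C[0][0] = min over k of (A[0][0] + B[0][0] = 7 + 9 = 16, A[0][1] + B[1][0] = -2 + -3 = -5, A[0][2] + B[2][0] = 1 + 6 = 7) = -5 (attained at k = 1)
  C[0][1] = min over k of (A[0][0] + B[0][1] = 7 + 3 = 10, A[0][1] + B[1][1] = -2 + -1 = -3, A[0][2] + B[2][1] = 1 + 0 = 1) = -3 (attained at k = 1)
  C[0][2] = min over k of (A[0][0] + B[0][2] = 7 + 2 = 9, A[0][1] + B[1][2] = -2 + 6 = 4, A[0][2] + B[2][2] = 1 + 9 = 10) = 4 (attained at k = 1)
  C[1][0] = min over k of (A[1][0] + B[0][0] = 0 + 9 = 9, A[1][1] + B[1][0] = 9 + -3 = 6, A[1][2] + B[2][0] = 7 + 6 = 13) = 6 (attained at k = 1)
  C[1][1] = min over k of (A[1][0] + B[0][1] = 0 + 3 = 3, A[1][1] + B[1][1] = 9 + -1 = 8, A[1][2] + B[2][1] = 7 + 0 = 7) = 3 (attained at k = 0)
  C[1][2] = min over k of (A[1][0] + B[0][2] = 0 + 2 = 2, A[1][1] + B[1][2] = 9 + 6 = 15, A[1][2] + B[2][2] = 7 + 9 = 16) = 2 (attained at k = 0)
  C[2][0] = min over k of (A[2][0] + B[0][0] = -5 + 9 = 4, A[2][1] + B[1][0] = -2 + -3 = -5, A[2][2] + B[2][0] = 4 + 6 = 10) = -5 (attained at k = 1)
  C[2][1] = min over k of (A[2][0] + B[0][1] = -5 + 3 = -2, A[2][1] + B[1][1] = -2 + -1 = -3, A[2][2] + B[2][1] = 4 + 0 = 4) = -3 (attained at k = 1)
  C[2][2] = min over k of (A[2][0] + B[0][2] = -5 + 2 = -3, A[2][1] + B[1][2] = -2 + 6 = 4, A[2][2] + B[2][2] = 4 + 9 = 13) = -3 (attained at k = 0)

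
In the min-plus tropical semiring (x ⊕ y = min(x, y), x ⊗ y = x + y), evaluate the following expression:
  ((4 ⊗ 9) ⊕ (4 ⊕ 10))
((4 ⊗ 9) ⊕ (4 ⊕ 10)) = 4

Expand innermost to outermost. Recall ⊕ takes the minimum of its arguments and ⊗ takes their sum. Working out the expression ((4 ⊗ 9) ⊕ (4 ⊕ 10)) gives 4.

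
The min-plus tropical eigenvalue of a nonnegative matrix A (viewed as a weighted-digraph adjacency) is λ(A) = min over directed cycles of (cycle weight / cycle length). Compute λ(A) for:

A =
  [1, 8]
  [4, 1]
λ(A) = 1

Enumerate directed cycles and compute their means (weight / length). Sample:
  cycle 0 → 0: weight = 1, length = 1, mean = 1/1 ≈ 1.000
  cycle 1 → 1: weight = 1, length = 1, mean = 1/1 ≈ 1.000
  cycle 0 → 1 → 0: weight = 12, length = 2, mean = 12/2 ≈ 6.000
  cycle 1 → 0 → 1: weight = 12, length = 2, mean = 12/2 ≈ 6.000
Minimum mean = 1.000, attained e.g. along the cycle 0 → 0 with weight 1 and length 1. So λ(A) = 1/1 = 1.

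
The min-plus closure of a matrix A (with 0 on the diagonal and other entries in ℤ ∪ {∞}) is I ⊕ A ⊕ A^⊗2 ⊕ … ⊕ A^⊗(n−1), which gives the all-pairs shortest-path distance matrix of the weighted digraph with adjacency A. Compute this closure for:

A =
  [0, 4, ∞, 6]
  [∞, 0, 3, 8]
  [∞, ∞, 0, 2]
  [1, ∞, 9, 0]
Closure =
  [0, 4, 7, 6]
  [6, 0, 3, 5]
  [3, 7, 0, 2]
  [1, 5, 8, 0]

This is the Floyd-Warshall all-pairs shortest-path computation. For each intermediate vertex k = 0, 1, …, 3, update dist[i][j] ← min(dist[i][j], dist[i][k] + dist[k][j]). The final matrix gives, for each (i, j), the minimum total weight of any directed path from i to j (possibly empty when i = j).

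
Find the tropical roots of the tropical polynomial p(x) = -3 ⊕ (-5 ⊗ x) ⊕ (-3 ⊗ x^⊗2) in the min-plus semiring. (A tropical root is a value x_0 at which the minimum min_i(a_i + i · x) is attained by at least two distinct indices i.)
Roots: {-2, 2}

Each tropical root is a break point of the lower envelope of the lines y = a_i + i · x (there are 3 lines, with slopes 0, 1, ..., 2). Only the lines that attain the minimum somewhere contribute to roots; other lines are dominated. Here the surviving (envelope) indices are i = 2, i = 1, i = 0.
Intersections between consecutive envelope lines give the roots: for adjacent envelope indices i < j the intersection is x = (a_i − a_j) / (j − i). Reading off the sorted break points: {-2, 2}.
Verification: at each break x_0, at least two indices attain the minimum of min_i(a_i + i · x_0).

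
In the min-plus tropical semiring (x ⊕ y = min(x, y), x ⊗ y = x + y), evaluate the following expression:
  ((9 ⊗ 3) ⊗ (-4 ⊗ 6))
((9 ⊗ 3) ⊗ (-4 ⊗ 6)) = 14

Expand innermost to outermost. Recall ⊕ takes the minimum of its arguments and ⊗ takes their sum. Working out the expression ((9 ⊗ 3) ⊗ (-4 ⊗ 6)) gives 14.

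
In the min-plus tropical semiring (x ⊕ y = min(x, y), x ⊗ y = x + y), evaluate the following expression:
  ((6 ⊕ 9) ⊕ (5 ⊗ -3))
((6 ⊕ 9) ⊕ (5 ⊗ -3)) = 2

Expand innermost to outermost. Recall ⊕ takes the minimum of its arguments and ⊗ takes their sum. Working out the expression ((6 ⊕ 9) ⊕ (5 ⊗ -3)) gives 2.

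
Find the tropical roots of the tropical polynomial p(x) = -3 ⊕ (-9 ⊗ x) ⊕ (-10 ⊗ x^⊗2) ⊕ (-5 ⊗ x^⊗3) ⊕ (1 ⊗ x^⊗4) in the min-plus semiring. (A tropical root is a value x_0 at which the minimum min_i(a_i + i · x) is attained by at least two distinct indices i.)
Roots: {-6, -5, 1, 6}

Each tropical root is a break point of the lower envelope of the lines y = a_i + i · x (there are 5 lines, with slopes 0, 1, ..., 4). Only the lines that attain the minimum somewhere contribute to roots; other lines are dominated. Here the surviving (envelope) indices are i = 4, i = 3, i = 2, i = 1, i = 0.
Intersections between consecutive envelope lines give the roots: for adjacent envelope indices i < j the intersection is x = (a_i − a_j) / (j − i). Reading off the sorted break points: {-6, -5, 1, 6}.
Verification: at each break x_0, at least two indices attain the minimum of min_i(a_i + i · x_0).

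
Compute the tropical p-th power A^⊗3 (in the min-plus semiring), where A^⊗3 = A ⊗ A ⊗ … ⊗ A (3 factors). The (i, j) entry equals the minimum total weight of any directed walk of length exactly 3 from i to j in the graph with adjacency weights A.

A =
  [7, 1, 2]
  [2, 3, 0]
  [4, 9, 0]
A^⊗3 =
  [5, 4, 1]
  [4, 5, 0]
  [4, 5, 0]

Each entry (A^⊗3)_ij equals the minimum over all length-3 walks i = v_0 → v_1 → … → v_3 = j of Σ_t A[v_t][v_{t+1}]. For example, for (i, j) = (0, 2) we minimise over 9 possible intermediate vertex sequences; the minimum is 1, attained along the walk 0 → 1 → 2 → 2.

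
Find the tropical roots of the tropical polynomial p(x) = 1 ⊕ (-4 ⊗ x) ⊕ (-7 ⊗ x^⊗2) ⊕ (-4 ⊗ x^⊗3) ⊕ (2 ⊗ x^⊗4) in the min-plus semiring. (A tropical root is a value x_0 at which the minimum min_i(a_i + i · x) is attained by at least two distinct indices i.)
Roots: {-6, -3, 3, 5}

Each tropical root is a break point of the lower envelope of the lines y = a_i + i · x (there are 5 lines, with slopes 0, 1, ..., 4). Only the lines that attain the minimum somewhere contribute to roots; other lines are dominated. Here the surviving (envelope) indices are i = 4, i = 3, i = 2, i = 1, i = 0.
Intersections between consecutive envelope lines give the roots: for adjacent envelope indices i < j the intersection is x = (a_i − a_j) / (j − i). Reading off the sorted break points: {-6, -3, 3, 5}.
Verification: at each break x_0, at least two indices attain the minimum of min_i(a_i + i · x_0).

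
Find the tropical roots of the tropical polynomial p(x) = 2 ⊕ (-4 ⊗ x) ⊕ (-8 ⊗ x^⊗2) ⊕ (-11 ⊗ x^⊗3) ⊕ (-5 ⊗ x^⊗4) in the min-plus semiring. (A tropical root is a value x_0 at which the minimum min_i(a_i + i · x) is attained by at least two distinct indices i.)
Roots: {-6, 3, 4, 6}

Each tropical root is a break point of the lower envelope of the lines y = a_i + i · x (there are 5 lines, with slopes 0, 1, ..., 4). Only the lines that attain the minimum somewhere contribute to roots; other lines are dominated. Here the surviving (envelope) indices are i = 4, i = 3, i = 2, i = 1, i = 0.
Intersections between consecutive envelope lines give the roots: for adjacent envelope indices i < j the intersection is x = (a_i − a_j) / (j − i). Reading off the sorted break points: {-6, 3, 4, 6}.
Verification: at each break x_0, at least two indices attain the minimum of min_i(a_i + i · x_0).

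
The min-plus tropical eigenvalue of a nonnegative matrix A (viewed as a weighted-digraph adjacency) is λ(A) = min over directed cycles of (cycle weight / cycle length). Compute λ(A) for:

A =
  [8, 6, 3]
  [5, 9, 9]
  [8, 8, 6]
λ(A) = 16/3

Enumerate directed cycles and compute their means (weight / length). Sample:
  cycle 0 → 0: weight = 8, length = 1, mean = 8/1 ≈ 8.000
  cycle 1 → 1: weight = 9, length = 1, mean = 9/1 ≈ 9.000
  cycle 2 → 2: weight = 6, length = 1, mean = 6/1 ≈ 6.000
  cycle 0 → 1 → 0: weight = 11, length = 2, mean = 11/2 ≈ 5.500
  cycle 0 → 2 → 0: weight = 11, length = 2, mean = 11/2 ≈ 5.500
  cycle 1 → 0 → 1: weight = 11, length = 2, mean = 11/2 ≈ 5.500
Minimum mean = 5.333, attained e.g. along the cycle 0 → 2 → 1 → 0 with weight 16 and length 3. So λ(A) = 16/3 = 16/3.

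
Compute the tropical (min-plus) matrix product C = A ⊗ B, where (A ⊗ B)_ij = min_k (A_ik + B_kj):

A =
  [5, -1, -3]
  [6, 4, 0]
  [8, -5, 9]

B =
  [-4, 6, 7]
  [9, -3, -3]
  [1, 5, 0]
A ⊗ B =
  [-2, -4, -4]
  [1, 1, 0]
  [4, -8, -8]

Apply the min-plus product entry-by-entry:
  C[0][0] = min over k of (A[0][0] + B[0][0] = 5 + -4 = 1, A[0][1] + B[1][0] = -1 + 9 = 8, A[0][2] + B[2][0] = -3 + 1 = -2) = -2 (attained at k = 2)
  C[0][1] = min over k of (A[0][0] + B[0][1] = 5 + 6 = 11, A[0][1] + B[1][1] = -1 + -3 = -4, A[0][2] + B[2][1] = -3 + 5 = 2) = -4 (attained at k = 1)
  C[0][2] = min over k of (A[0][0] + B[0][2] = 5 + 7 = 12, A[0][1] + B[1][2] = -1 + -3 = -4, A[0][2] + B[2][2] = -3 + 0 = -3) = -4 (attained at k = 1)
  C[1][0] = min over k of (A[1][0] + B[0][0] = 6 + -4 = 2, A[1][1] + B[1][0] = 4 + 9 = 13, A[1][2] + B[2][0] = 0 + 1 = 1) = 1 (attained at k = 2)
  C[1][1] = min over k of (A[1][0] + B[0][1] = 6 + 6 = 12, A[1][1] + B[1][1] = 4 + -3 = 1, A[1][2] + B[2][1] = 0 + 5 = 5) = 1 (attained at k = 1)
  C[1][2] = min over k of (A[1][0] + B[0][2] = 6 + 7 = 13, A[1][1] + B[1][2] = 4 + -3 = 1, A[1][2] + B[2][2] = 0 + 0 = 0) = 0 (attained at k = 2)
  C[2][0] = min over k of (A[2][0] + B[0][0] = 8 + -4 = 4, A[2][1] + B[1][0] = -5 + 9 = 4, A[2][2] + B[2][0] = 9 + 1 = 10) = 4 (attained at k = 0)
  C[2][1] = min over k of (A[2][0] + B[0][1] = 8 + 6 = 14, A[2][1] + B[1][1] = -5 + -3 = -8, A[2][2] + B[2][1] = 9 + 5 = 14) = -8 (attained at k = 1)
  C[2][2] = min over k of (A[2][0] + B[0][2] = 8 + 7 = 15, A[2][1] + B[1][2] = -5 + -3 = -8, A[2][2] + B[2][2] = 9 + 0 = 9) = -8 (attained at k = 1)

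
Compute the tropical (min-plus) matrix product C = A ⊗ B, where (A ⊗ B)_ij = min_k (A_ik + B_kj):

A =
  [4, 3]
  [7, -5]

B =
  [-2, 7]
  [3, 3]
A ⊗ B =
  [2, 6]
  [-2, -2]

Apply the min-plus product entry-by-entry:
  C[0][0] = min over k of (A[0][0] + B[0][0] = 4 + -2 = 2, A[0][1] + B[1][0] = 3 + 3 = 6) = 2 (attained at k = 0)
  C[0][1] = min over k of (A[0][0] + B[0][1] = 4 + 7 = 11, A[0][1] + B[1][1] = 3 + 3 = 6) = 6 (attained at k = 1)
  C[1][0] = min over k of (A[1][0] + B[0][0] = 7 + -2 = 5, A[1][1] + B[1][0] = -5 + 3 = -2) = -2 (attained at k = 1)
  C[1][1] = min over k of (A[1][0] + B[0][1] = 7 + 7 = 14, A[1][1] + B[1][1] = -5 + 3 = -2) = -2 (attained at k = 1)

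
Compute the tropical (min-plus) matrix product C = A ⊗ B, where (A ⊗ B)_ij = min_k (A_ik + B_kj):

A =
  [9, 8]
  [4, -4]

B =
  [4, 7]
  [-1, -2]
A ⊗ B =
  [7, 6]
  [-5, -6]

Apply the min-plus product entry-by-entry:
  C[0][0] = min over k of (A[0][0] + B[0][0] = 9 + 4 = 13, A[0][1] + B[1][0] = 8 + -1 = 7) = 7 (attained at k = 1)
  C[0][1] = min over k of (A[0][0] + B[0][1] = 9 + 7 = 16, A[0][1] + B[1][1] = 8 + -2 = 6) = 6 (attained at k = 1)
  C[1][0] = min over k of (A[1][0] + B[0][0] = 4 + 4 = 8, A[1][1] + B[1][0] = -4 + -1 = -5) = -5 (attained at k = 1)
  C[1][1] = min over k of (A[1][0] + B[0][1] = 4 + 7 = 11, A[1][1] + B[1][1] = -4 + -2 = -6) = -6 (attained at k = 1)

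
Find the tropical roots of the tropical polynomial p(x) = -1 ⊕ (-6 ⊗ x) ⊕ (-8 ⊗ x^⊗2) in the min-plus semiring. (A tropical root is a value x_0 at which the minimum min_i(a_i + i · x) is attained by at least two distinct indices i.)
Roots: {2, 5}

Each tropical root is a break point of the lower envelope of the lines y = a_i + i · x (there are 3 lines, with slopes 0, 1, ..., 2). Only the lines that attain the minimum somewhere contribute to roots; other lines are dominated. Here the surviving (envelope) indices are i = 2, i = 1, i = 0.
Intersections between consecutive envelope lines give the roots: for adjacent envelope indices i < j the intersection is x = (a_i − a_j) / (j − i). Reading off the sorted break points: {2, 5}.
Verification: at each break x_0, at least two indices attain the minimum of min_i(a_i + i · x_0).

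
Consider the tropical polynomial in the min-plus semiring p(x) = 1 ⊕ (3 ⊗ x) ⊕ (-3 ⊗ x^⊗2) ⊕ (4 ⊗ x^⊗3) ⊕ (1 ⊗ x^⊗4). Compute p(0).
p(0) = -3

A tropical monomial a ⊗ x^⊗i evaluates to a + i · x. Evaluating each term at x = 0:
  Term 0 contributes 1 + 0 · 0 = 1
  Term 1 contributes 3 + 1 · 0 = 3
  Term 2 contributes -3 + 2 · 0 = -3
  Term 3 contributes 4 + 3 · 0 = 4
  Term 4 contributes 1 + 4 · 0 = 1
p(0) = ⊕ of these = min[1, 3, -3, 4, 1] = -3.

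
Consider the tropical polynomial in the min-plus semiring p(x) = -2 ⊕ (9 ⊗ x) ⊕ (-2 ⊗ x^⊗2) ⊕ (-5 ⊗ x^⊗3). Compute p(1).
p(1) = -2

A tropical monomial a ⊗ x^⊗i evaluates to a + i · x. Evaluating each term at x = 1:
  Term 0 contributes -2 + 0 · 1 = -2
  Term 1 contributes 9 + 1 · 1 = 10
  Term 2 contributes -2 + 2 · 1 = 0
  Term 3 contributes -5 + 3 · 1 = -2
p(1) = ⊕ of these = min[-2, 10, 0, -2] = -2.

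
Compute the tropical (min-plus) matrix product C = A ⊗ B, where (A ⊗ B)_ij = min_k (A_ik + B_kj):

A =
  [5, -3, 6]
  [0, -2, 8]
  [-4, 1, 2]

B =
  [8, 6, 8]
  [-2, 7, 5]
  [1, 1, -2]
A ⊗ B =
  [-5, 4, 2]
  [-4, 5, 3]
  [-1, 2, 0]

Apply the min-plus product entry-by-entry:
  C[0][0] = min over k of (A[0][0] + B[0][0] = 5 + 8 = 13, A[0][1] + B[1][0] = -3 + -2 = -5, A[0][2] + B[2][0] = 6 + 1 = 7) = -5 (attained at k = 1)
  C[0][1] = min over k of (A[0][0] + B[0][1] = 5 + 6 = 11, A[0][1] + B[1][1] = -3 + 7 = 4, A[0][2] + B[2][1] = 6 + 1 = 7) = 4 (attained at k = 1)
  C[0][2] = min over k of (A[0][0] + B[0][2] = 5 + 8 = 13, A[0][1] + B[1][2] = -3 + 5 = 2, A[0][2] + B[2][2] = 6 + -2 = 4) = 2 (attained at k = 1)
  C[1][0] = min over k of (A[1][0] + B[0][0] = 0 + 8 = 8, A[1][1] + B[1][0] = -2 + -2 = -4, A[1][2] + B[2][0] = 8 + 1 = 9) = -4 (attained at k = 1)
  C[1][1] = min over k of (A[1][0] + B[0][1] = 0 + 6 = 6, A[1][1] + B[1][1] = -2 + 7 = 5, A[1][2] + B[2][1] = 8 + 1 = 9) = 5 (attained at k = 1)
  C[1][2] = min over k of (A[1][0] + B[0][2] = 0 + 8 = 8, A[1][1] + B[1][2] = -2 + 5 = 3, A[1][2] + B[2][2] = 8 + -2 = 6) = 3 (attained at k = 1)
  C[2][0] = min over k of (A[2][0] + B[0][0] = -4 + 8 = 4, A[2][1] + B[1][0] = 1 + -2 = -1, A[2][2] + B[2][0] = 2 + 1 = 3) = -1 (attained at k = 1)
  C[2][1] = min over k of (A[2][0] + B[0][1] = -4 + 6 = 2, A[2][1] + B[1][1] = 1 + 7 = 8, A[2][2] + B[2][1] = 2 + 1 = 3) = 2 (attained at k = 0)
  C[2][2] = min over k of (A[2][0] + B[0][2] = -4 + 8 = 4, A[2][1] + B[1][2] = 1 + 5 = 6, A[2][2] + B[2][2] = 2 + -2 = 0) = 0 (attained at k = 2)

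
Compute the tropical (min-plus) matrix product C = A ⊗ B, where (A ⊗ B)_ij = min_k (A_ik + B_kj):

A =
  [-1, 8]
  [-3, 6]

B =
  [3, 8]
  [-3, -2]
A ⊗ B =
  [2, 6]
  [0, 4]

Apply the min-plus product entry-by-entry:
  C[0][0] = min over k of (A[0][0] + B[0][0] = -1 + 3 = 2, A[0][1] + B[1][0] = 8 + -3 = 5) = 2 (attained at k = 0)
  C[0][1] = min over k of (A[0][0] + B[0][1] = -1 + 8 = 7, A[0][1] + B[1][1] = 8 + -2 = 6) = 6 (attained at k = 1)
  C[1][0] = min over k of (A[1][0] + B[0][0] = -3 + 3 = 0, A[1][1] + B[1][0] = 6 + -3 = 3) = 0 (attained at k = 0)
  C[1][1] = min over k of (A[1][0] + B[0][1] = -3 + 8 = 5, A[1][1] + B[1][1] = 6 + -2 = 4) = 4 (attained at k = 1)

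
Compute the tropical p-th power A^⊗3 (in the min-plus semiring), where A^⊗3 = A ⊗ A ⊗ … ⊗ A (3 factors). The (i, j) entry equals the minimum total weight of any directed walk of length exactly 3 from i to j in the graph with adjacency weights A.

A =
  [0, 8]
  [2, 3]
A^⊗3 =
  [0, 8]
  [2, 9]

Each entry (A^⊗3)_ij equals the minimum over all length-3 walks i = v_0 → v_1 → … → v_3 = j of Σ_t A[v_t][v_{t+1}]. For example, for (i, j) = (0, 1) we minimise over 4 possible intermediate vertex sequences; the minimum is 8, attained along the walk 0 → 0 → 0 → 1.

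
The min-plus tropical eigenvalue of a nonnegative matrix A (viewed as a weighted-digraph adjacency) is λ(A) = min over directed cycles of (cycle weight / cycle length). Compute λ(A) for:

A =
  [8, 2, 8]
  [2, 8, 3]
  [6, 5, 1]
λ(A) = 1

Enumerate directed cycles and compute their means (weight / length). Sample:
  cycle 0 → 0: weight = 8, length = 1, mean = 8/1 ≈ 8.000
  cycle 1 → 1: weight = 8, length = 1, mean = 8/1 ≈ 8.000
  cycle 2 → 2: weight = 1, length = 1, mean = 1/1 ≈ 1.000
  cycle 0 → 1 → 0: weight = 4, length = 2, mean = 4/2 ≈ 2.000
  cycle 0 → 2 → 0: weight = 14, length = 2, mean = 14/2 ≈ 7.000
  cycle 1 → 0 → 1: weight = 4, length = 2, mean = 4/2 ≈ 2.000
Minimum mean = 1.000, attained e.g. along the cycle 2 → 2 with weight 1 and length 1. So λ(A) = 1/1 = 1.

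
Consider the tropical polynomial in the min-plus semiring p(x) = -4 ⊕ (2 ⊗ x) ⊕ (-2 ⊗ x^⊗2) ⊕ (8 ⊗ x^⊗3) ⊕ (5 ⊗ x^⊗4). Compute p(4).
p(4) = -4

A tropical monomial a ⊗ x^⊗i evaluates to a + i · x. Evaluating each term at x = 4:
  Term 0 contributes -4 + 0 · 4 = -4
  Term 1 contributes 2 + 1 · 4 = 6
  Term 2 contributes -2 + 2 · 4 = 6
  Term 3 contributes 8 + 3 · 4 = 20
  Term 4 contributes 5 + 4 · 4 = 21
p(4) = ⊕ of these = min[-4, 6, 6, 20, 21] = -4.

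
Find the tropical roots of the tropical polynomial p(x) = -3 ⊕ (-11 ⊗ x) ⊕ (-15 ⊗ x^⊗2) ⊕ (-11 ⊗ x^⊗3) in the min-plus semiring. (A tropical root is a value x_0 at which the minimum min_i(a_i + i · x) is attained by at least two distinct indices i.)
Roots: {-4, 4, 8}

Each tropical root is a break point of the lower envelope of the lines y = a_i + i · x (there are 4 lines, with slopes 0, 1, ..., 3). Only the lines that attain the minimum somewhere contribute to roots; other lines are dominated. Here the surviving (envelope) indices are i = 3, i = 2, i = 1, i = 0.
Intersections between consecutive envelope lines give the roots: for adjacent envelope indices i < j the intersection is x = (a_i − a_j) / (j − i). Reading off the sorted break points: {-4, 4, 8}.
Verification: at each break x_0, at least two indices attain the minimum of min_i(a_i + i · x_0).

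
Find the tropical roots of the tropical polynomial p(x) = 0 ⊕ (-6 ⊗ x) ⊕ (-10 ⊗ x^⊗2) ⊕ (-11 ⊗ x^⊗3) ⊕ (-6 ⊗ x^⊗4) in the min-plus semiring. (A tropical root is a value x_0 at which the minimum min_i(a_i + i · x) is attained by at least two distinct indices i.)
Roots: {-5, 1, 4, 6}

Each tropical root is a break point of the lower envelope of the lines y = a_i + i · x (there are 5 lines, with slopes 0, 1, ..., 4). Only the lines that attain the minimum somewhere contribute to roots; other lines are dominated. Here the surviving (envelope) indices are i = 4, i = 3, i = 2, i = 1, i = 0.
Intersections between consecutive envelope lines give the roots: for adjacent envelope indices i < j the intersection is x = (a_i − a_j) / (j − i). Reading off the sorted break points: {-5, 1, 4, 6}.
Verification: at each break x_0, at least two indices attain the minimum of min_i(a_i + i · x_0).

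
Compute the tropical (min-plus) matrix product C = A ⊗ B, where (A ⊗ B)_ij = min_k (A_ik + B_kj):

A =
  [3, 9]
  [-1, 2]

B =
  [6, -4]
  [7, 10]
A ⊗ B =
  [9, -1]
  [5, -5]

Apply the min-plus product entry-by-entry:
  C[0][0] = min over k of (A[0][0] + B[0][0] = 3 + 6 = 9, A[0][1] + B[1][0] = 9 + 7 = 16) = 9 (attained at k = 0)
  C[0][1] = min over k of (A[0][0] + B[0][1] = 3 + -4 = -1, A[0][1] + B[1][1] = 9 + 10 = 19) = -1 (attained at k = 0)
  C[1][0] = min over k of (A[1][0] + B[0][0] = -1 + 6 = 5, A[1][1] + B[1][0] = 2 + 7 = 9) = 5 (attained at k = 0)
  C[1][1] = min over k of (A[1][0] + B[0][1] = -1 + -4 = -5, A[1][1] + B[1][1] = 2 + 10 = 12) = -5 (attained at k = 0)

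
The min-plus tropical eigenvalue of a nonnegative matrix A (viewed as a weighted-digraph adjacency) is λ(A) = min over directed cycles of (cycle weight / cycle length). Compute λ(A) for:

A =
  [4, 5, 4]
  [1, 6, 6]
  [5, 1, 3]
λ(A) = 2

Enumerate directed cycles and compute their means (weight / length). Sample:
  cycle 0 → 0: weight = 4, length = 1, mean = 4/1 ≈ 4.000
  cycle 1 → 1: weight = 6, length = 1, mean = 6/1 ≈ 6.000
  cycle 2 → 2: weight = 3, length = 1, mean = 3/1 ≈ 3.000
  cycle 0 → 1 → 0: weight = 6, length = 2, mean = 6/2 ≈ 3.000
  cycle 0 → 2 → 0: weight = 9, length = 2, mean = 9/2 ≈ 4.500
  cycle 1 → 0 → 1: weight = 6, length = 2, mean = 6/2 ≈ 3.000
Minimum mean = 2.000, attained e.g. along the cycle 0 → 2 → 1 → 0 with weight 6 and length 3. So λ(A) = 6/3 = 2.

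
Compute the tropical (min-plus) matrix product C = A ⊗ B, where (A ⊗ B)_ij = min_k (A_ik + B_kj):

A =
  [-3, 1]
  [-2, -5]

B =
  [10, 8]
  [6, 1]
A ⊗ B =
  [7, 2]
  [1, -4]

Apply the min-plus product entry-by-entry:
  C[0][0] = min over k of (A[0][0] + B[0][0] = -3 + 10 = 7, A[0][1] + B[1][0] = 1 + 6 = 7) = 7 (attained at k = 0)
  C[0][1] = min over k of (A[0][0] + B[0][1] = -3 + 8 = 5, A[0][1] + B[1][1] = 1 + 1 = 2) = 2 (attained at k = 1)
  C[1][0] = min over k of (A[1][0] + B[0][0] = -2 + 10 = 8, A[1][1] + B[1][0] = -5 + 6 = 1) = 1 (attained at k = 1)
  C[1][1] = min over k of (A[1][0] + B[0][1] = -2 + 8 = 6, A[1][1] + B[1][1] = -5 + 1 = -4) = -4 (attained at k = 1)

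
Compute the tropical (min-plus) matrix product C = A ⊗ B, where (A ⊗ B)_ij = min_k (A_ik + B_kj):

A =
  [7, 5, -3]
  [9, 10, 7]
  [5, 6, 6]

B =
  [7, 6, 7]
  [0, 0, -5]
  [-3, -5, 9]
A ⊗ B =
  [-6, -8, 0]
  [4, 2, 5]
  [3, 1, 1]

Apply the min-plus product entry-by-entry:
  C[0][0] = min over k of (A[0][0] + B[0][0] = 7 + 7 = 14, A[0][1] + B[1][0] = 5 + 0 = 5, A[0][2] + B[2][0] = -3 + -3 = -6) = -6 (attained at k = 2)
  C[0][1] = min over k of (A[0][0] + B[0][1] = 7 + 6 = 13, A[0][1] + B[1][1] = 5 + 0 = 5, A[0][2] + B[2][1] = -3 + -5 = -8) = -8 (attained at k = 2)
  C[0][2] = min over k of (A[0][0] + B[0][2] = 7 + 7 = 14, A[0][1] + B[1][2] = 5 + -5 = 0, A[0][2] + B[2][2] = -3 + 9 = 6) = 0 (attained at k = 1)
  C[1][0] = min over k of (A[1][0] + B[0][0] = 9 + 7 = 16, A[1][1] + B[1][0] = 10 + 0 = 10, A[1][2] + B[2][0] = 7 + -3 = 4) = 4 (attained at k = 2)
  C[1][1] = min over k of (A[1][0] + B[0][1] = 9 + 6 = 15, A[1][1] + B[1][1] = 10 + 0 = 10, A[1][2] + B[2][1] = 7 + -5 = 2) = 2 (attained at k = 2)
  C[1][2] = min over k of (A[1][0] + B[0][2] = 9 + 7 = 16, A[1][1] + B[1][2] = 10 + -5 = 5, A[1][2] + B[2][2] = 7 + 9 = 16) = 5 (attained at k = 1)
  C[2][0] = min over k of (A[2][0] + B[0][0] = 5 + 7 = 12, A[2][1] + B[1][0] = 6 + 0 = 6, A[2][2] + B[2][0] = 6 + -3 = 3) = 3 (attained at k = 2)
  C[2][1] = min over k of (A[2][0] + B[0][1] = 5 + 6 = 11, A[2][1] + B[1][1] = 6 + 0 = 6, A[2][2] + B[2][1] = 6 + -5 = 1) = 1 (attained at k = 2)
  C[2][2] = min over k of (A[2][0] + B[0][2] = 5 + 7 = 12, A[2][1] + B[1][2] = 6 + -5 = 1, A[2][2] + B[2][2] = 6 + 9 = 15) = 1 (attained at k = 1)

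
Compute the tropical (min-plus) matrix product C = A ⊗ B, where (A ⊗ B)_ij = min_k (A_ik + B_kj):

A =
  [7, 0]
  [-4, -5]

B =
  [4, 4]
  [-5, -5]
A ⊗ B =
  [-5, -5]
  [-10, -10]

Apply the min-plus product entry-by-entry:
  C[0][0] = min over k of (A[0][0] + B[0][0] = 7 + 4 = 11, A[0][1] + B[1][0] = 0 + -5 = -5) = -5 (attained at k = 1)
  C[0][1] = min over k of (A[0][0] + B[0][1] = 7 + 4 = 11, A[0][1] + B[1][1] = 0 + -5 = -5) = -5 (attained at k = 1)
  C[1][0] = min over k of (A[1][0] + B[0][0] = -4 + 4 = 0, A[1][1] + B[1][0] = -5 + -5 = -10) = -10 (attained at k = 1)
  C[1][1] = min over k of (A[1][0] + B[0][1] = -4 + 4 = 0, A[1][1] + B[1][1] = -5 + -5 = -10) = -10 (attained at k = 1)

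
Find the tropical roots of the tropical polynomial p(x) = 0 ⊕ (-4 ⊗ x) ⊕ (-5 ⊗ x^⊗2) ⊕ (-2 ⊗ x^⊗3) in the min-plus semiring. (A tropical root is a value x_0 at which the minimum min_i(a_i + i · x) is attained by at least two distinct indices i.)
Roots: {-3, 1, 4}

Each tropical root is a break point of the lower envelope of the lines y = a_i + i · x (there are 4 lines, with slopes 0, 1, ..., 3). Only the lines that attain the minimum somewhere contribute to roots; other lines are dominated. Here the surviving (envelope) indices are i = 3, i = 2, i = 1, i = 0.
Intersections between consecutive envelope lines give the roots: for adjacent envelope indices i < j the intersection is x = (a_i − a_j) / (j − i). Reading off the sorted break points: {-3, 1, 4}.
Verification: at each break x_0, at least two indices attain the minimum of min_i(a_i + i · x_0).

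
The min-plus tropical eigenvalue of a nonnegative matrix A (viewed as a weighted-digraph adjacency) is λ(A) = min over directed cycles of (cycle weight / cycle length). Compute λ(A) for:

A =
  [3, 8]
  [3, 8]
λ(A) = 3

Enumerate directed cycles and compute their means (weight / length). Sample:
  cycle 0 → 0: weight = 3, length = 1, mean = 3/1 ≈ 3.000
  cycle 1 → 1: weight = 8, length = 1, mean = 8/1 ≈ 8.000
  cycle 0 → 1 → 0: weight = 11, length = 2, mean = 11/2 ≈ 5.500
  cycle 1 → 0 → 1: weight = 11, length = 2, mean = 11/2 ≈ 5.500
Minimum mean = 3.000, attained e.g. along the cycle 0 → 0 with weight 3 and length 1. So λ(A) = 3/1 = 3.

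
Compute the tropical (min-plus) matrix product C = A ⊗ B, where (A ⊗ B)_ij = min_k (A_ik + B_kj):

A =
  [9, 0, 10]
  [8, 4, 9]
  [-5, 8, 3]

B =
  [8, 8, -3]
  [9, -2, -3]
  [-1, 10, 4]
A ⊗ B =
  [9, -2, -3]
  [8, 2, 1]
  [2, 3, -8]

Apply the min-plus product entry-by-entry:
  C[0][0] = min over k of (A[0][0] + B[0][0] = 9 + 8 = 17, A[0][1] + B[1][0] = 0 + 9 = 9, A[0][2] + B[2][0] = 10 + -1 = 9) = 9 (attained at k = 1)
  C[0][1] = min over k of (A[0][0] + B[0][1] = 9 + 8 = 17, A[0][1] + B[1][1] = 0 + -2 = -2, A[0][2] + B[2][1] = 10 + 10 = 20) = -2 (attained at k = 1)
  C[0][2] = min over k of (A[0][0] + B[0][2] = 9 + -3 = 6, A[0][1] + B[1][2] = 0 + -3 = -3, A[0][2] + B[2][2] = 10 + 4 = 14) = -3 (attained at k = 1)
  C[1][0] = min over k of (A[1][0] + B[0][0] = 8 + 8 = 16, A[1][1] + B[1][0] = 4 + 9 = 13, A[1][2] + B[2][0] = 9 + -1 = 8) = 8 (attained at k = 2)
  C[1][1] = min over k of (A[1][0] + B[0][1] = 8 + 8 = 16, A[1][1] + B[1][1] = 4 + -2 = 2, A[1][2] + B[2][1] = 9 + 10 = 19) = 2 (attained at k = 1)
  C[1][2] = min over k of (A[1][0] + B[0][2] = 8 + -3 = 5, A[1][1] + B[1][2] = 4 + -3 = 1, A[1][2] + B[2][2] = 9 + 4 = 13) = 1 (attained at k = 1)
  C[2][0] = min over k of (A[2][0] + B[0][0] = -5 + 8 = 3, A[2][1] + B[1][0] = 8 + 9 = 17, A[2][2] + B[2][0] = 3 + -1 = 2) = 2 (attained at k = 2)
  C[2][1] = min over k of (A[2][0] + B[0][1] = -5 + 8 = 3, A[2][1] + B[1][1] = 8 + -2 = 6, A[2][2] + B[2][1] = 3 + 10 = 13) = 3 (attained at k = 0)
  C[2][2] = min over k of (A[2][0] + B[0][2] = -5 + -3 = -8, A[2][1] + B[1][2] = 8 + -3 = 5, A[2][2] + B[2][2] = 3 + 4 = 7) = -8 (attained at k = 0)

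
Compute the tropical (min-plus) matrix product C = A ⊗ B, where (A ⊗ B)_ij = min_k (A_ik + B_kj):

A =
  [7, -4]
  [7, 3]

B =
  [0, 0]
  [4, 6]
A ⊗ B =
  [0, 2]
  [7, 7]

Apply the min-plus product entry-by-entry:
  C[0][0] = min over k of (A[0][0] + B[0][0] = 7 + 0 = 7, A[0][1] + B[1][0] = -4 + 4 = 0) = 0 (attained at k = 1)
  C[0][1] = min over k of (A[0][0] + B[0][1] = 7 + 0 = 7, A[0][1] + B[1][1] = -4 + 6 = 2) = 2 (attained at k = 1)
  C[1][0] = min over k of (A[1][0] + B[0][0] = 7 + 0 = 7, A[1][1] + B[1][0] = 3 + 4 = 7) = 7 (attained at k = 0)
  C[1][1] = min over k of (A[1][0] + B[0][1] = 7 + 0 = 7, A[1][1] + B[1][1] = 3 + 6 = 9) = 7 (attained at k = 0)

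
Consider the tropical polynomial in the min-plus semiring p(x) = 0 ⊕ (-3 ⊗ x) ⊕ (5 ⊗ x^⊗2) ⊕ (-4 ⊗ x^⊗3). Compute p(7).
p(7) = 0

A tropical monomial a ⊗ x^⊗i evaluates to a + i · x. Evaluating each term at x = 7:
  Term 0 contributes 0 + 0 · 7 = 0
  Term 1 contributes -3 + 1 · 7 = 4
  Term 2 contributes 5 + 2 · 7 = 19
  Term 3 contributes -4 + 3 · 7 = 17
p(7) = ⊕ of these = min[0, 4, 19, 17] = 0.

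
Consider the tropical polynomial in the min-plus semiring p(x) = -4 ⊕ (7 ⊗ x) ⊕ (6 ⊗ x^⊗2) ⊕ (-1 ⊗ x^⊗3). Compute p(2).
p(2) = -4

A tropical monomial a ⊗ x^⊗i evaluates to a + i · x. Evaluating each term at x = 2:
  Term 0 contributes -4 + 0 · 2 = -4
  Term 1 contributes 7 + 1 · 2 = 9
  Term 2 contributes 6 + 2 · 2 = 10
  Term 3 contributes -1 + 3 · 2 = 5
p(2) = ⊕ of these = min[-4, 9, 10, 5] = -4.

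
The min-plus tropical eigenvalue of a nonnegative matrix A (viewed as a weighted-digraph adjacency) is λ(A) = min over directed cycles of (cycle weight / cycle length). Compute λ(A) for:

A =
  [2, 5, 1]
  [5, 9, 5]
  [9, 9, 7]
λ(A) = 2

Enumerate directed cycles and compute their means (weight / length). Sample:
  cycle 0 → 0: weight = 2, length = 1, mean = 2/1 ≈ 2.000
  cycle 1 → 1: weight = 9, length = 1, mean = 9/1 ≈ 9.000
  cycle 2 → 2: weight = 7, length = 1, mean = 7/1 ≈ 7.000
  cycle 0 → 1 → 0: weight = 10, length = 2, mean = 10/2 ≈ 5.000
  cycle 0 → 2 → 0: weight = 10, length = 2, mean = 10/2 ≈ 5.000
  cycle 1 → 0 → 1: weight = 10, length = 2, mean = 10/2 ≈ 5.000
Minimum mean = 2.000, attained e.g. along the cycle 0 → 0 with weight 2 and length 1. So λ(A) = 2/1 = 2.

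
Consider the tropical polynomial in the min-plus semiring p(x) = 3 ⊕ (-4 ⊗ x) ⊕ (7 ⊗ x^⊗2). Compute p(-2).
p(-2) = -6

A tropical monomial a ⊗ x^⊗i evaluates to a + i · x. Evaluating each term at x = -2:
  Term 0 contributes 3 + 0 · -2 = 3
  Term 1 contributes -4 + 1 · -2 = -6
  Term 2 contributes 7 + 2 · -2 = 3
p(-2) = ⊕ of these = min[3, -6, 3] = -6.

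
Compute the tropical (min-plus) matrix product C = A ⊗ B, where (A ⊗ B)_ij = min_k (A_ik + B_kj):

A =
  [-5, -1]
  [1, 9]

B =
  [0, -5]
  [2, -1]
A ⊗ B =
  [-5, -10]
  [1, -4]

Apply the min-plus product entry-by-entry:
  C[0][0] = min over k of (A[0][0] + B[0][0] = -5 + 0 = -5, A[0][1] + B[1][0] = -1 + 2 = 1) = -5 (attained at k = 0)
  C[0][1] = min over k of (A[0][0] + B[0][1] = -5 + -5 = -10, A[0][1] + B[1][1] = -1 + -1 = -2) = -10 (attained at k = 0)
  C[1][0] = min over k of (A[1][0] + B[0][0] = 1 + 0 = 1, A[1][1] + B[1][0] = 9 + 2 = 11) = 1 (attained at k = 0)
  C[1][1] = min over k of (A[1][0] + B[0][1] = 1 + -5 = -4, A[1][1] + B[1][1] = 9 + -1 = 8) = -4 (attained at k = 0)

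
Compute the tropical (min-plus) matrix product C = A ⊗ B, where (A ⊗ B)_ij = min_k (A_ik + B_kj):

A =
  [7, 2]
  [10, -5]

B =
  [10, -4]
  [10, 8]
A ⊗ B =
  [12, 3]
  [5, 3]

Apply the min-plus product entry-by-entry:
  C[0][0] = min over k of (A[0][0] + B[0][0] = 7 + 10 = 17, A[0][1] + B[1][0] = 2 + 10 = 12) = 12 (attained at k = 1)
  C[0][1] = min over k of (A[0][0] + B[0][1] = 7 + -4 = 3, A[0][1] + B[1][1] = 2 + 8 = 10) = 3 (attained at k = 0)
  C[1][0] = min over k of (A[1][0] + B[0][0] = 10 + 10 = 20, A[1][1] + B[1][0] = -5 + 10 = 5) = 5 (attained at k = 1)
  C[1][1] = min over k of (A[1][0] + B[0][1] = 10 + -4 = 6, A[1][1] + B[1][1] = -5 + 8 = 3) = 3 (attained at k = 1)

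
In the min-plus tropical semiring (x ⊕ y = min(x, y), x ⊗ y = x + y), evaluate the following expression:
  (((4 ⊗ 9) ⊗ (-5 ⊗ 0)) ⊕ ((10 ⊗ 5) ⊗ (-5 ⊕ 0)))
(((4 ⊗ 9) ⊗ (-5 ⊗ 0)) ⊕ ((10 ⊗ 5) ⊗ (-5 ⊕ 0))) = 8

Expand innermost to outermost. Recall ⊕ takes the minimum of its arguments and ⊗ takes their sum. Working out the expression (((4 ⊗ 9) ⊗ (-5 ⊗ 0)) ⊕ ((10 ⊗ 5) ⊗ (-5 ⊕ 0))) gives 8.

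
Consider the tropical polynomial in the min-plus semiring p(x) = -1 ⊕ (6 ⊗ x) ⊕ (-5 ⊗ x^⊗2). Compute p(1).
p(1) = -3

A tropical monomial a ⊗ x^⊗i evaluates to a + i · x. Evaluating each term at x = 1:
  Term 0 contributes -1 + 0 · 1 = -1
  Term 1 contributes 6 + 1 · 1 = 7
  Term 2 contributes -5 + 2 · 1 = -3
p(1) = ⊕ of these = min[-1, 7, -3] = -3.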